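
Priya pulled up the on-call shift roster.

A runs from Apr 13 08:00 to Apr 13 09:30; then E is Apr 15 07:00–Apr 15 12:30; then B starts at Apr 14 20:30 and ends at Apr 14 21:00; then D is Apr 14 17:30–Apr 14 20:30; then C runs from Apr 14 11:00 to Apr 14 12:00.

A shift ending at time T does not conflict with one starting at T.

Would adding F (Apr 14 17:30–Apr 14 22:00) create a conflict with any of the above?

Yes — it overlaps B, D

A: ends Apr 13 09:30 at or before F starts Apr 14 17:30 → clear.
C: ends Apr 14 12:00 at or before F starts Apr 14 17:30 → clear.
D: starts Apr 14 17:30 before F ends Apr 14 22:00, and ends Apr 14 20:30 after F starts Apr 14 17:30 → overlap.
B: starts Apr 14 20:30 before F ends Apr 14 22:00, and ends Apr 14 21:00 after F starts Apr 14 17:30 → overlap.
E: starts Apr 15 07:00 at or after F ends Apr 14 22:00 → clear.
F overlaps B, D.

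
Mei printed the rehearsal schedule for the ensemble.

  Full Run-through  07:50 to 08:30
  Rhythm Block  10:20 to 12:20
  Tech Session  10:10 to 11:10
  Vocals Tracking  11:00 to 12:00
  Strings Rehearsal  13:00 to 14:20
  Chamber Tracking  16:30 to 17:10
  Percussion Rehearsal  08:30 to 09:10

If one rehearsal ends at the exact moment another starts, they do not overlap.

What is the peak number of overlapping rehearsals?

3

Sort all start/end points and keep a running count:
07:50 start Full Run-through → 1
08:30 end Full Run-through → 0
08:30 start Percussion Rehearsal → 1
09:10 end Percussion Rehearsal → 0
10:10 start Tech Session → 1
10:20 start Rhythm Block → 2
11:00 start Vocals Tracking → 3
11:10 end Tech Session → 2
12:00 end Vocals Tracking → 1
12:20 end Rhythm Block → 0
13:00 start Strings Rehearsal → 1
14:20 end Strings Rehearsal → 0
16:30 start Chamber Tracking → 1
17:10 end Chamber Tracking → 0
Peak is 3, at 11:00 (Rhythm Block, Tech Session, Vocals Tracking).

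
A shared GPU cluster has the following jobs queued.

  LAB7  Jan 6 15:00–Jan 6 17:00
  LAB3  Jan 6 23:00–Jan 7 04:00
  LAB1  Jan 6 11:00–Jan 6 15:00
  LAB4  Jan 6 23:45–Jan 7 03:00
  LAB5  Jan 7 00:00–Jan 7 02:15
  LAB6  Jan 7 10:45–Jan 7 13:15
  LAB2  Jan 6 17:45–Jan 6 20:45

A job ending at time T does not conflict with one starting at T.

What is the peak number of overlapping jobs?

3

Sort all start/end points and keep a running count:
Jan 6 11:00 start LAB1 → 1
Jan 6 15:00 end LAB1 → 0
Jan 6 15:00 start LAB7 → 1
Jan 6 17:00 end LAB7 → 0
Jan 6 17:45 start LAB2 → 1
Jan 6 20:45 end LAB2 → 0
Jan 6 23:00 start LAB3 → 1
Jan 6 23:45 start LAB4 → 2
Jan 7 00:00 start LAB5 → 3
Jan 7 02:15 end LAB5 → 2
Jan 7 03:00 end LAB4 → 1
Jan 7 04:00 end LAB3 → 0
Jan 7 10:45 start LAB6 → 1
Jan 7 13:15 end LAB6 → 0
Peak is 3, at Jan 7 00:00 (LAB3, LAB4, LAB5).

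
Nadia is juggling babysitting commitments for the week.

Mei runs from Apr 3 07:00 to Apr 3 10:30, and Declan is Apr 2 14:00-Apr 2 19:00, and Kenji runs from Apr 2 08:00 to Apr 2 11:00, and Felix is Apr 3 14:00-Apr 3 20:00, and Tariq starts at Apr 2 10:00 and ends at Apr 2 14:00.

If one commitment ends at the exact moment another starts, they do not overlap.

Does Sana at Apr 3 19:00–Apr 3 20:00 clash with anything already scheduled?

Yes — it overlaps Felix

Kenji: ends Apr 2 11:00 at or before Sana starts Apr 3 19:00 → clear.
Tariq: ends Apr 2 14:00 at or before Sana starts Apr 3 19:00 → clear.
Declan: ends Apr 2 19:00 at or before Sana starts Apr 3 19:00 → clear.
Mei: ends Apr 3 10:30 at or before Sana starts Apr 3 19:00 → clear.
Felix: starts Apr 3 14:00 before Sana ends Apr 3 20:00, and ends Apr 3 20:00 after Sana starts Apr 3 19:00 → overlap.
Sana overlaps Felix.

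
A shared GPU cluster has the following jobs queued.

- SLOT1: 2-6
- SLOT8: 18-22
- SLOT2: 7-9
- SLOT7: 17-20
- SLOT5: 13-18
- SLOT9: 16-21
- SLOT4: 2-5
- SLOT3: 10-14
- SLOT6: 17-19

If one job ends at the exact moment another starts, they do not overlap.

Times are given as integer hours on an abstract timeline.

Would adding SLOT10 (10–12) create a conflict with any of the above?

Yes — it overlaps SLOT3

SLOT1: ends 6 at or before SLOT10 starts 10 → clear.
SLOT4: ends 5 at or before SLOT10 starts 10 → clear.
SLOT2: ends 9 at or before SLOT10 starts 10 → clear.
SLOT3: starts 10 before SLOT10 ends 12, and ends 14 after SLOT10 starts 10 → overlap.
SLOT5: starts 13 at or after SLOT10 ends 12 → clear.
SLOT9: starts 16 at or after SLOT10 ends 12 → clear.
SLOT6: starts 17 at or after SLOT10 ends 12 → clear.
SLOT7: starts 17 at or after SLOT10 ends 12 → clear.
SLOT8: starts 18 at or after SLOT10 ends 12 → clear.
SLOT10 overlaps SLOT3.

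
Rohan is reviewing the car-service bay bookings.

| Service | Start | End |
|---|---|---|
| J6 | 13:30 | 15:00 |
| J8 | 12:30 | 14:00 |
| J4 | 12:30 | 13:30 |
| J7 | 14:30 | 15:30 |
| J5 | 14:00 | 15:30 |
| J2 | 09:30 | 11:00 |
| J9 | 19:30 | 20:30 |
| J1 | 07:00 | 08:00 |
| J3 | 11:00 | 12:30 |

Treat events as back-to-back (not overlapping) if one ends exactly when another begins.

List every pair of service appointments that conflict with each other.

J4 & J8, J5 & J6, J5 & J7, J6 & J7, J6 & J8

Check each pair: they overlap iff neither finishes before the other starts.
Sorted by start: J1, J2, J3, J4, J8, J6, J5, J7, J9.
J2 starts after J1 ends; J1 is clear from here.
J3 starts exactly when J2 ends (back-to-back, no overlap); J2 is clear from here.
J4 starts exactly when J3 ends (back-to-back, no overlap); J3 is clear from here.
J8 starts before J4 ends → J4 and J8 overlap.
J6 starts exactly when J4 ends (back-to-back, no overlap); J4 is clear from here.
J6 starts before J8 ends → J8 and J6 overlap.
J5 starts exactly when J8 ends (back-to-back, no overlap); J8 is clear from here.
J5 starts before J6 ends → J6 and J5 overlap.
J7 starts before J6 ends → J6 and J7 overlap.
J9 starts after J6 ends.
J7 starts before J5 ends → J5 and J7 overlap.
J9 starts after J5 ends.
J9 starts after J7 ends.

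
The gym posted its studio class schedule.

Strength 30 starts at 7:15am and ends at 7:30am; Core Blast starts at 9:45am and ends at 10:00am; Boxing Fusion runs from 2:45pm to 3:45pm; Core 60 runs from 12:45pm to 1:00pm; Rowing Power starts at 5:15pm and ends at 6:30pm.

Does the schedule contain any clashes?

No

Sorted by start: Strength 30, Core Blast, Core 60, Boxing Fusion, Rowing Power.
Core Blast starts after Strength 30 ends; Strength 30 is clear from here.
Core 60 starts after Core Blast ends; Core Blast is clear from here.
Boxing Fusion starts after Core 60 ends; Core 60 is clear from here.
Rowing Power starts after Boxing Fusion ends.
Every pair is clear; the schedule has no overlaps.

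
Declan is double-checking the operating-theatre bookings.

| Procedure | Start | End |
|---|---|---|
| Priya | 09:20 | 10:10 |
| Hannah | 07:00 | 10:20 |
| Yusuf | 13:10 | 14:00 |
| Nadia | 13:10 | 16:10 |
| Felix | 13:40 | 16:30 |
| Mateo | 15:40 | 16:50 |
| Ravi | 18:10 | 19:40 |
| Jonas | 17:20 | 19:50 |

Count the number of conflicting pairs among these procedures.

7

Sorted by start: Hannah, Priya, Yusuf, Nadia, Felix, Mateo, Jonas, Ravi.
Priya starts before Hannah ends → Hannah and Priya overlap.
Yusuf starts after Hannah ends, so nothing later overlaps Hannah either.
Yusuf starts after Priya ends, so nothing later overlaps Priya either.
Nadia starts before Yusuf ends → Yusuf and Nadia overlap.
Felix starts before Yusuf ends → Yusuf and Felix overlap.
Mateo starts after Yusuf ends, so nothing later overlaps Yusuf either.
Felix starts before Nadia ends → Nadia and Felix overlap.
Mateo starts before Nadia ends → Nadia and Mateo overlap.
Jonas starts after Nadia ends, so nothing later overlaps Nadia either.
Mateo starts before Felix ends → Felix and Mateo overlap.
Jonas starts after Felix ends, so nothing later overlaps Felix either.
Jonas starts after Mateo ends, so nothing later overlaps Mateo either.
Ravi starts before Jonas ends → Jonas and Ravi overlap.
Overlapping pairs: Felix & Mateo, Felix & Nadia, Felix & Yusuf, Hannah & Priya, Jonas & Ravi, Mateo & Nadia, Nadia & Yusuf — 7 in total.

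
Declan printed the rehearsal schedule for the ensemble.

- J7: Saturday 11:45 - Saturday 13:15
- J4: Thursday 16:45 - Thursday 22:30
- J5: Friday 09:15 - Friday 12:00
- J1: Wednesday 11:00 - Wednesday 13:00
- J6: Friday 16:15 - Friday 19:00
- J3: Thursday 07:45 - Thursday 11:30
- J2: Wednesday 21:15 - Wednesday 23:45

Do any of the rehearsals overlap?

Sorted by start: J1, J2, J3, J4, J5, J6, J7.
J2 starts after J1 ends; J1 is clear from here.
J3 starts after J2 ends; J2 is clear from here.
J4 starts after J3 ends; J3 is clear from here.
J5 starts after J4 ends; J4 is clear from here.
J6 starts after J5 ends; J5 is clear from here.
J7 starts after J6 ends.
Every pair is clear; the schedule has no overlaps.

No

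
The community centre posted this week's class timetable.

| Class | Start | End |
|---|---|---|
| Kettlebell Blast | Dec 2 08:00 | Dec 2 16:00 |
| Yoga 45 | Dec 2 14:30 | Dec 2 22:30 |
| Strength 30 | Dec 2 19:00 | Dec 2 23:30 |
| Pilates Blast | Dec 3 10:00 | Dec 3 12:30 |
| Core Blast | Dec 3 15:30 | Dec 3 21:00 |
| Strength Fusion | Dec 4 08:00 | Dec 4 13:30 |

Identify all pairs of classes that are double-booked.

Kettlebell Blast & Yoga 45, Strength 30 & Yoga 45

Check each pair: they overlap iff neither finishes before the other starts.
Sorted by start: Kettlebell Blast, Yoga 45, Strength 30, Pilates Blast, Core Blast, Strength Fusion.
Yoga 45 starts before Kettlebell Blast ends → Kettlebell Blast and Yoga 45 overlap.
Strength 30 starts after Kettlebell Blast ends, so nothing later overlaps Kettlebell Blast either.
Strength 30 starts before Yoga 45 ends → Yoga 45 and Strength 30 overlap.
Pilates Blast starts after Yoga 45 ends, so nothing later overlaps Yoga 45 either.
Pilates Blast starts after Strength 30 ends, so nothing later overlaps Strength 30 either.
Core Blast starts after Pilates Blast ends, so nothing later overlaps Pilates Blast either.
Strength Fusion starts after Core Blast ends.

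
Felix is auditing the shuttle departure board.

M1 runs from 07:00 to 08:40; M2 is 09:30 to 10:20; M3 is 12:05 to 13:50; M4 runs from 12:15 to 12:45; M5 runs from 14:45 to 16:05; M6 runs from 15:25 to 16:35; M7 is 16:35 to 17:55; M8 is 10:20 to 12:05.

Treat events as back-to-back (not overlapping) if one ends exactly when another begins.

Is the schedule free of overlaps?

Sorted by start: M1, M2, M8, M3, M4, M5, M6, M7.
M2 starts after M1 ends, so M1 has no further overlaps.
M8 starts exactly when M2 ends (back-to-back, no overlap), so M2 has no further overlaps.
M3 starts exactly when M8 ends (back-to-back, no overlap), so M8 has no further overlaps.
M4 starts before M3 ends → M3 and M4 overlap.
That's a conflict, so the schedule is not conflict-free.

No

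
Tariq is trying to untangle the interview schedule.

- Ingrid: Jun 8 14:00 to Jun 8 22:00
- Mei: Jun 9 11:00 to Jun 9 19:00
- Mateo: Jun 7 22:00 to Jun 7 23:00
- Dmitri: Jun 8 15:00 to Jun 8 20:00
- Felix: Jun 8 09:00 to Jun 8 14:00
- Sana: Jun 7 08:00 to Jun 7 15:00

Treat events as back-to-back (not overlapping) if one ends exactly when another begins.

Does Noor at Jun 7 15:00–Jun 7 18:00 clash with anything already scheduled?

Sana: ends Jun 7 15:00 at or before Noor starts Jun 7 15:00 → clear.
Mateo: starts Jun 7 22:00 at or after Noor ends Jun 7 18:00 → clear.
Felix: starts Jun 8 09:00 at or after Noor ends Jun 7 18:00 → clear.
Ingrid: starts Jun 8 14:00 at or after Noor ends Jun 7 18:00 → clear.
Dmitri: starts Jun 8 15:00 at or after Noor ends Jun 7 18:00 → clear.
Mei: starts Jun 9 11:00 at or after Noor ends Jun 7 18:00 → clear.

No — it doesn't clash with anything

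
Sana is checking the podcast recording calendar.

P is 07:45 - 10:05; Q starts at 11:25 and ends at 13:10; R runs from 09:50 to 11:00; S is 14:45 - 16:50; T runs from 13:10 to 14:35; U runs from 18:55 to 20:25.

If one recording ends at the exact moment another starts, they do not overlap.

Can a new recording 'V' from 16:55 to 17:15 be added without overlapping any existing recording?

Yes — the slot is free

P: ends 10:05 at or before V starts 16:55 → clear.
R: ends 11:00 at or before V starts 16:55 → clear.
Q: ends 13:10 at or before V starts 16:55 → clear.
T: ends 14:35 at or before V starts 16:55 → clear.
S: ends 16:50 at or before V starts 16:55 → clear.
U: starts 18:55 at or after V ends 17:15 → clear.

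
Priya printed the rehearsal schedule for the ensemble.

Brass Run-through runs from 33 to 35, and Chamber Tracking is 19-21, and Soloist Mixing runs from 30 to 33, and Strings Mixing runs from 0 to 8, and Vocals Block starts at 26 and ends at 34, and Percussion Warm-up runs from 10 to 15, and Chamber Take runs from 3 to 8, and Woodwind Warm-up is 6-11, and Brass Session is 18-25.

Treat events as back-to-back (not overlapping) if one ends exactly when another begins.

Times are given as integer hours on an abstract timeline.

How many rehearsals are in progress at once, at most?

Walk through starts and ends in time order (an end at T is processed before a start at T):
0 start Strings Mixing → 1
3 start Chamber Take → 2
6 start Woodwind Warm-up → 3
8 end Chamber Take → 2
8 end Strings Mixing → 1
10 start Percussion Warm-up → 2
11 end Woodwind Warm-up → 1
15 end Percussion Warm-up → 0
18 start Brass Session → 1
19 start Chamber Tracking → 2
21 end Chamber Tracking → 1
25 end Brass Session → 0
26 start Vocals Block → 1
30 start Soloist Mixing → 2
33 end Soloist Mixing → 1
33 start Brass Run-through → 2
34 end Vocals Block → 1
35 end Brass Run-through → 0
Peak is 3, at 6 (Chamber Take, Strings Mixing, Woodwind Warm-up).

3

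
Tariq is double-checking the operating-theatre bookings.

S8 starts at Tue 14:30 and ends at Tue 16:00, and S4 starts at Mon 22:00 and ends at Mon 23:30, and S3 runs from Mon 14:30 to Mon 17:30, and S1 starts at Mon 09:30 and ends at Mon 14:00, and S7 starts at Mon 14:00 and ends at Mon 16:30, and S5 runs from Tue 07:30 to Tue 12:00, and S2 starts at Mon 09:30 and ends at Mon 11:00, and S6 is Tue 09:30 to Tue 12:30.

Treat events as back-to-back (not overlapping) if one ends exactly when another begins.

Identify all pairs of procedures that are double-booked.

S1 & S2, S3 & S7, S5 & S6

Two intervals overlap when each starts before the other ends.
Sorted by start: S1, S2, S7, S3, S4, S5, S6, S8.
S2 starts before S1 ends → S1 and S2 overlap.
S7 starts exactly when S1 ends (back-to-back, no overlap); S1 is clear from here.
S7 starts after S2 ends; S2 is clear from here.
S3 starts before S7 ends → S7 and S3 overlap.
S4 starts after S7 ends; S7 is clear from here.
S4 starts after S3 ends; S3 is clear from here.
S5 starts after S4 ends; S4 is clear from here.
S6 starts before S5 ends → S5 and S6 overlap.
S8 starts after S5 ends.
S8 starts after S6 ends.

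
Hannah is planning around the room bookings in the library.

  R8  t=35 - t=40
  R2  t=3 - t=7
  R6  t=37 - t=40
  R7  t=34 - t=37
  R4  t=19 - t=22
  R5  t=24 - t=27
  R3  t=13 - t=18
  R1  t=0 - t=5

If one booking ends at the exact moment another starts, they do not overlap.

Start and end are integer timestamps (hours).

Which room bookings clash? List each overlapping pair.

Check each pair: they overlap iff neither finishes before the other starts.
Sorted by start: R1, R2, R3, R4, R5, R7, R8, R6.
R2 starts before R1 ends → R1 and R2 overlap.
R3 starts after R1 ends — done with R1.
R3 starts after R2 ends — done with R2.
R4 starts after R3 ends — done with R3.
R5 starts after R4 ends — done with R4.
R7 starts after R5 ends — done with R5.
R8 starts before R7 ends → R7 and R8 overlap.
R6 starts exactly when R7 ends (back-to-back, no overlap).
R6 starts before R8 ends → R8 and R6 overlap.

R1 & R2, R6 & R8, R7 & R8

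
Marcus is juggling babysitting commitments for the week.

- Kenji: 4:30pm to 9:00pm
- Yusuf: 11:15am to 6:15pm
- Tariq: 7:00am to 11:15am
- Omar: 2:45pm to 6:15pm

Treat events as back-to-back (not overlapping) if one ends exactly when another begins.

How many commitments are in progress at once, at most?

Walk through starts and ends in time order (an end at T is processed before a start at T):
7:00am start Tariq → 1
11:15am end Tariq → 0
11:15am start Yusuf → 1
2:45pm start Omar → 2
4:30pm start Kenji → 3
6:15pm end Omar → 2
6:15pm end Yusuf → 1
9:00pm end Kenji → 0
Peak is 3, at 4:30pm (Kenji, Omar, Yusuf).

3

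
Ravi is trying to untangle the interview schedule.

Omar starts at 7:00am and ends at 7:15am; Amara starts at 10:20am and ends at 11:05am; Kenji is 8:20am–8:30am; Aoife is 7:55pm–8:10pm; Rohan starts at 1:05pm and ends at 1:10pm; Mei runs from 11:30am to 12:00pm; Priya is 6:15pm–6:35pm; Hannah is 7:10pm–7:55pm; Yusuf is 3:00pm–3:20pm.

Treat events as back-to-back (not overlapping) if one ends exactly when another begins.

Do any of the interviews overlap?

No

Sorted by start: Omar, Kenji, Amara, Mei, Rohan, Yusuf, Priya, Hannah, Aoife.
Kenji starts after Omar ends, so nothing later overlaps Omar either.
Amara starts after Kenji ends, so nothing later overlaps Kenji either.
Mei starts after Amara ends, so nothing later overlaps Amara either.
Rohan starts after Mei ends, so nothing later overlaps Mei either.
Yusuf starts after Rohan ends, so nothing later overlaps Rohan either.
Priya starts after Yusuf ends, so nothing later overlaps Yusuf either.
Hannah starts after Priya ends, so nothing later overlaps Priya either.
Aoife starts exactly when Hannah ends (back-to-back, no overlap).
Every pair is clear; the schedule has no overlaps.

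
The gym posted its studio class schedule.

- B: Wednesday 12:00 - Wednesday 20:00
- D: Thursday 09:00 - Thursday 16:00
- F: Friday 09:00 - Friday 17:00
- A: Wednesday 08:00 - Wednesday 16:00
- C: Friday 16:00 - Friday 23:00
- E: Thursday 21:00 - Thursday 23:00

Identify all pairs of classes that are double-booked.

A & B, C & F

Sorted by start: A, B, D, E, F, C.
B starts before A ends → A and B overlap.
D starts after A ends, so nothing later overlaps A either.
D starts after B ends, so nothing later overlaps B either.
E starts after D ends, so nothing later overlaps D either.
F starts after E ends, so nothing later overlaps E either.
C starts before F ends → F and C overlap.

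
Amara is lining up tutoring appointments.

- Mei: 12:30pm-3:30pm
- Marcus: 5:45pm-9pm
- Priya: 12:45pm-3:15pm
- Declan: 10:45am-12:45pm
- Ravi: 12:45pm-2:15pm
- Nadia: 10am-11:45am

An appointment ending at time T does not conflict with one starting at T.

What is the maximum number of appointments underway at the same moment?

Walk through starts and ends in time order (an end at T is processed before a start at T):
10am start Nadia → 1
10:45am start Declan → 2
11:45am end Nadia → 1
12:30pm start Mei → 2
12:45pm end Declan → 1
12:45pm start Priya → 2
12:45pm start Ravi → 3
2:15pm end Ravi → 2
3:15pm end Priya → 1
3:30pm end Mei → 0
5:45pm start Marcus → 1
9pm end Marcus → 0
Peak is 3, at 12:45pm (Mei, Priya, Ravi).

3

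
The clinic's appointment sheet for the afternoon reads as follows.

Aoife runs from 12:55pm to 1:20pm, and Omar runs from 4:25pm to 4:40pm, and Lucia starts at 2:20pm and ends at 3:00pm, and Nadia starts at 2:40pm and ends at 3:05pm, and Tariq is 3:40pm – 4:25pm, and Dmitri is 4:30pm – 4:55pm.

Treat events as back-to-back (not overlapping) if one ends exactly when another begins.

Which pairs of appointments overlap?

Sorted by start: Aoife, Lucia, Nadia, Tariq, Omar, Dmitri.
Lucia starts after Aoife ends, so Aoife has no further overlaps.
Nadia starts before Lucia ends → Lucia and Nadia overlap.
Tariq starts after Lucia ends, so Lucia has no further overlaps.
Tariq starts after Nadia ends, so Nadia has no further overlaps.
Omar starts exactly when Tariq ends (back-to-back, no overlap), so Tariq has no further overlaps.
Dmitri starts before Omar ends → Omar and Dmitri overlap.

Dmitri & Omar, Lucia & Nadia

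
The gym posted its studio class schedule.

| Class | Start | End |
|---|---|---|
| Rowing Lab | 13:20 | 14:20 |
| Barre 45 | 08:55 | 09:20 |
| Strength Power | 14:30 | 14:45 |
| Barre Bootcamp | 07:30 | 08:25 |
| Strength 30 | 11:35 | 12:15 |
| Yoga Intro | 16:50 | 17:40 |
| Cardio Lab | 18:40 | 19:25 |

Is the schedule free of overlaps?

Check each pair: they overlap iff neither finishes before the other starts.
Sorted by start: Barre Bootcamp, Barre 45, Strength 30, Rowing Lab, Strength Power, Yoga Intro, Cardio Lab.
Barre 45 starts after Barre Bootcamp ends; Barre Bootcamp is clear from here.
Strength 30 starts after Barre 45 ends; Barre 45 is clear from here.
Rowing Lab starts after Strength 30 ends; Strength 30 is clear from here.
Strength Power starts after Rowing Lab ends; Rowing Lab is clear from here.
Yoga Intro starts after Strength Power ends; Strength Power is clear from here.
Cardio Lab starts after Yoga Intro ends.
Every pair is clear; the schedule has no overlaps.

Yes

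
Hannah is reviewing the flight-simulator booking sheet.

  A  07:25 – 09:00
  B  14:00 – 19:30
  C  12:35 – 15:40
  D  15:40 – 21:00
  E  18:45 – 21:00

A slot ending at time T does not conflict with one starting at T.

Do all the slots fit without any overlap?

No

Sorted by start: A, C, B, D, E.
C starts after A ends, so A has no further overlaps.
B starts before C ends → C and B overlap.
That's a conflict, so the schedule is not conflict-free.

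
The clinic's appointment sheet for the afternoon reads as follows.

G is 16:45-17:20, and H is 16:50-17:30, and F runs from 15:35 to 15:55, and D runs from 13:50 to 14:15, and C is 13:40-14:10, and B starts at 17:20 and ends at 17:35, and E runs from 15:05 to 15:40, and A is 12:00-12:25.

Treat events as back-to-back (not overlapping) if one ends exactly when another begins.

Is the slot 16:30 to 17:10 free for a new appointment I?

No — it overlaps G, H

A: ends 12:25 at or before I starts 16:30 → clear.
C: ends 14:10 at or before I starts 16:30 → clear.
D: ends 14:15 at or before I starts 16:30 → clear.
E: ends 15:40 at or before I starts 16:30 → clear.
F: ends 15:55 at or before I starts 16:30 → clear.
G: starts 16:45 before I ends 17:10, and ends 17:20 after I starts 16:30 → overlap.
H: starts 16:50 before I ends 17:10, and ends 17:30 after I starts 16:30 → overlap.
B: starts 17:20 at or after I ends 17:10 → clear.
I overlaps G, H.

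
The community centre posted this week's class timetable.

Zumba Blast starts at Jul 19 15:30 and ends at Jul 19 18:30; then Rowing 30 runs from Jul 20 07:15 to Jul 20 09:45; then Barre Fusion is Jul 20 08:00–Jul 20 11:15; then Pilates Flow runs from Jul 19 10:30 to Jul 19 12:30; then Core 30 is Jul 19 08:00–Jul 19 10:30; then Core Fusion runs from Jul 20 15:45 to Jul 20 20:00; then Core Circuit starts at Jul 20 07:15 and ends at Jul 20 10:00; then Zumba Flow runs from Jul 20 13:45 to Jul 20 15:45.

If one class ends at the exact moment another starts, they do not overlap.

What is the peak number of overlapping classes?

3

Sweep the timeline, counting +1 at each start and −1 at each end (ends before starts at a tie):
Jul 19 08:00 start Core 30 → 1
Jul 19 10:30 end Core 30 → 0
Jul 19 10:30 start Pilates Flow → 1
Jul 19 12:30 end Pilates Flow → 0
Jul 19 15:30 start Zumba Blast → 1
Jul 19 18:30 end Zumba Blast → 0
Jul 20 07:15 start Core Circuit → 1
Jul 20 07:15 start Rowing 30 → 2
Jul 20 08:00 start Barre Fusion → 3
Jul 20 09:45 end Rowing 30 → 2
Jul 20 10:00 end Core Circuit → 1
Jul 20 11:15 end Barre Fusion → 0
Jul 20 13:45 start Zumba Flow → 1
Jul 20 15:45 end Zumba Flow → 0
Jul 20 15:45 start Core Fusion → 1
Jul 20 20:00 end Core Fusion → 0
Peak is 3, at Jul 20 08:00 (Barre Fusion, Core Circuit, Rowing 30).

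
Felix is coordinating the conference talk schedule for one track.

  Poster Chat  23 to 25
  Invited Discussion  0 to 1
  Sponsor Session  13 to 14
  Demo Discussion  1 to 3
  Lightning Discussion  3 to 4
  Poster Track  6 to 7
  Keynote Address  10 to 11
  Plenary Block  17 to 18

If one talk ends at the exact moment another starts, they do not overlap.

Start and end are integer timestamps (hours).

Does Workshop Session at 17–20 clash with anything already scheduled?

Yes — it overlaps Plenary Block

Invited Discussion: ends 1 at or before Workshop Session starts 17 → clear.
Demo Discussion: ends 3 at or before Workshop Session starts 17 → clear.
Lightning Discussion: ends 4 at or before Workshop Session starts 17 → clear.
Poster Track: ends 7 at or before Workshop Session starts 17 → clear.
Keynote Address: ends 11 at or before Workshop Session starts 17 → clear.
Sponsor Session: ends 14 at or before Workshop Session starts 17 → clear.
Plenary Block: starts 17 before Workshop Session ends 20, and ends 18 after Workshop Session starts 17 → overlap.
Poster Chat: starts 23 at or after Workshop Session ends 20 → clear.
Workshop Session overlaps Plenary Block.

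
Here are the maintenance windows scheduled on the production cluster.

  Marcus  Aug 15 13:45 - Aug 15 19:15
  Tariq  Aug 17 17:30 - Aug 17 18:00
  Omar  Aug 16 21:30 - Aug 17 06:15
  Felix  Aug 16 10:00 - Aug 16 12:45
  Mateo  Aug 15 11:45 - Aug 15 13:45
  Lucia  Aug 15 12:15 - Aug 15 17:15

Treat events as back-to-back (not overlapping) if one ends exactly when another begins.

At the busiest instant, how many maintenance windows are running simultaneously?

2

Walk through starts and ends in time order (an end at T is processed before a start at T):
Aug 15 11:45 start Mateo → 1
Aug 15 12:15 start Lucia → 2
Aug 15 13:45 end Mateo → 1
Aug 15 13:45 start Marcus → 2
Aug 15 17:15 end Lucia → 1
Aug 15 19:15 end Marcus → 0
Aug 16 10:00 start Felix → 1
Aug 16 12:45 end Felix → 0
Aug 16 21:30 start Omar → 1
Aug 17 06:15 end Omar → 0
Aug 17 17:30 start Tariq → 1
Aug 17 18:00 end Tariq → 0
Peak is 2, at Aug 15 12:15 (Lucia, Mateo).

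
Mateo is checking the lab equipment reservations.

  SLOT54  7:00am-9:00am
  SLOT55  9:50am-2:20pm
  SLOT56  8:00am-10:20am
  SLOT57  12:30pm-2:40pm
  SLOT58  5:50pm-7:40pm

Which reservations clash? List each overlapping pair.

Sorted by start: SLOT54, SLOT56, SLOT55, SLOT57, SLOT58.
SLOT56 starts before SLOT54 ends → SLOT54 and SLOT56 overlap.
SLOT55 starts after SLOT54 ends — done with SLOT54.
SLOT55 starts before SLOT56 ends → SLOT56 and SLOT55 overlap.
SLOT57 starts after SLOT56 ends — done with SLOT56.
SLOT57 starts before SLOT55 ends → SLOT55 and SLOT57 overlap.
SLOT58 starts after SLOT55 ends.
SLOT58 starts after SLOT57 ends.

SLOT54 & SLOT56, SLOT55 & SLOT56, SLOT55 & SLOT57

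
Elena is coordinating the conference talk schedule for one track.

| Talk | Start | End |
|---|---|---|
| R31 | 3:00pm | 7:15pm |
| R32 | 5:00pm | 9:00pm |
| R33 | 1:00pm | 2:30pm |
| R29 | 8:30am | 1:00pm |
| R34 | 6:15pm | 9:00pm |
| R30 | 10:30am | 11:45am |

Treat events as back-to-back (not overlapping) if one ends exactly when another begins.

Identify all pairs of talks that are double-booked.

Check each pair: they overlap iff neither finishes before the other starts.
Sorted by start: R29, R30, R33, R31, R32, R34.
R30 starts before R29 ends → R29 and R30 overlap.
R33 starts exactly when R29 ends (back-to-back, no overlap), so R29 has no further overlaps.
R33 starts after R30 ends, so R30 has no further overlaps.
R31 starts after R33 ends, so R33 has no further overlaps.
R32 starts before R31 ends → R31 and R32 overlap.
R34 starts before R31 ends → R31 and R34 overlap.
R34 starts before R32 ends → R32 and R34 overlap.

R29 & R30, R31 & R32, R31 & R34, R32 & R34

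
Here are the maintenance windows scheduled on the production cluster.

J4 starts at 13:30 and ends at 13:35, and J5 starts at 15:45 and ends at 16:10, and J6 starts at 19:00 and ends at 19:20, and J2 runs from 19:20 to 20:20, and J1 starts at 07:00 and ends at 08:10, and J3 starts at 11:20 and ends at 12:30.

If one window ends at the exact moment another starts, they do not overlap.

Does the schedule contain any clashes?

Sorted by start: J1, J3, J4, J5, J6, J2.
J3 starts after J1 ends, so J1 has no further overlaps.
J4 starts after J3 ends, so J3 has no further overlaps.
J5 starts after J4 ends, so J4 has no further overlaps.
J6 starts after J5 ends, so J5 has no further overlaps.
J2 starts exactly when J6 ends (back-to-back, no overlap).
Every pair is clear; the schedule has no overlaps.

No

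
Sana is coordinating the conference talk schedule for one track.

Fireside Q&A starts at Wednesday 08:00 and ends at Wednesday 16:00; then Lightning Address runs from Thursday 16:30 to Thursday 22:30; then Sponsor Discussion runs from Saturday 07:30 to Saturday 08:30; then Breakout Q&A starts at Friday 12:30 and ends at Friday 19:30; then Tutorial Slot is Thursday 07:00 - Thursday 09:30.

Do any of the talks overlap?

Check each pair: they overlap iff neither finishes before the other starts.
Sorted by start: Fireside Q&A, Tutorial Slot, Lightning Address, Breakout Q&A, Sponsor Discussion.
Tutorial Slot starts after Fireside Q&A ends, so nothing later overlaps Fireside Q&A either.
Lightning Address starts after Tutorial Slot ends, so nothing later overlaps Tutorial Slot either.
Breakout Q&A starts after Lightning Address ends, so nothing later overlaps Lightning Address either.
Sponsor Discussion starts after Breakout Q&A ends.
Every pair is clear; the schedule has no overlaps.

No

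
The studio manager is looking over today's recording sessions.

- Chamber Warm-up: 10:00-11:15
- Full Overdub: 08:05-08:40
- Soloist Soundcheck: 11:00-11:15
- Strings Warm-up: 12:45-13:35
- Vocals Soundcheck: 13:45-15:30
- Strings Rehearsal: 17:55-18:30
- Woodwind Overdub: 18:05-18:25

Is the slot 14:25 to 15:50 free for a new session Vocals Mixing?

No — it overlaps Vocals Soundcheck

Full Overdub: ends 08:40 at or before Vocals Mixing starts 14:25 → clear.
Chamber Warm-up: ends 11:15 at or before Vocals Mixing starts 14:25 → clear.
Soloist Soundcheck: ends 11:15 at or before Vocals Mixing starts 14:25 → clear.
Strings Warm-up: ends 13:35 at or before Vocals Mixing starts 14:25 → clear.
Vocals Soundcheck: starts 13:45 before Vocals Mixing ends 15:50, and ends 15:30 after Vocals Mixing starts 14:25 → overlap.
Strings Rehearsal: starts 17:55 at or after Vocals Mixing ends 15:50 → clear.
Woodwind Overdub: starts 18:05 at or after Vocals Mixing ends 15:50 → clear.
Vocals Mixing overlaps Vocals Soundcheck.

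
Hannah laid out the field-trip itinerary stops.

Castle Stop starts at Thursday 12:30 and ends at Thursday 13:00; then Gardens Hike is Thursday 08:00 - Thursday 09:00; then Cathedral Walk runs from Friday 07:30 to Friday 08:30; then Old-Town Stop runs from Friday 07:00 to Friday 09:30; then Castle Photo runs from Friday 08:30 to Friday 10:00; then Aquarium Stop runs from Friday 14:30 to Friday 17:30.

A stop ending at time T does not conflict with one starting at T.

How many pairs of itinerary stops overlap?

2

Two intervals overlap when each starts before the other ends.
Sorted by start: Gardens Hike, Castle Stop, Old-Town Stop, Cathedral Walk, Castle Photo, Aquarium Stop.
Castle Stop starts after Gardens Hike ends; Gardens Hike is clear from here.
Old-Town Stop starts after Castle Stop ends; Castle Stop is clear from here.
Cathedral Walk starts before Old-Town Stop ends → Old-Town Stop and Cathedral Walk overlap.
Castle Photo starts before Old-Town Stop ends → Old-Town Stop and Castle Photo overlap.
Aquarium Stop starts after Old-Town Stop ends.
Castle Photo starts exactly when Cathedral Walk ends (back-to-back, no overlap); Cathedral Walk is clear from here.
Aquarium Stop starts after Castle Photo ends.
Overlapping pairs: Castle Photo & Old-Town Stop, Cathedral Walk & Old-Town Stop — 2 in total.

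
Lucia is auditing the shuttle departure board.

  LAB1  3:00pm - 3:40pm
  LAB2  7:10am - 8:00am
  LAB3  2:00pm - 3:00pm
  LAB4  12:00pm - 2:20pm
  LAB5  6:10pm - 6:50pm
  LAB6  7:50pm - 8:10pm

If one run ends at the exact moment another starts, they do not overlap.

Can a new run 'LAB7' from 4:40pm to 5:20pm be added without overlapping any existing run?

LAB2: ends 8:00am at or before LAB7 starts 4:40pm → clear.
LAB4: ends 2:20pm at or before LAB7 starts 4:40pm → clear.
LAB3: ends 3:00pm at or before LAB7 starts 4:40pm → clear.
LAB1: ends 3:40pm at or before LAB7 starts 4:40pm → clear.
LAB5: starts 6:10pm at or after LAB7 ends 5:20pm → clear.
LAB6: starts 7:50pm at or after LAB7 ends 5:20pm → clear.

Yes — the slot is free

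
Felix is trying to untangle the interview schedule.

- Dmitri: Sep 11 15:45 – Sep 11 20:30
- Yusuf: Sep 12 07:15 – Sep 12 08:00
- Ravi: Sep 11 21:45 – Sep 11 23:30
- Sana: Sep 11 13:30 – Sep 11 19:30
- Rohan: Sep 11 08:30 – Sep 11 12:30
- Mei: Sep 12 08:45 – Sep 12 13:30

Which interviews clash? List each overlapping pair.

Dmitri & Sana

Sorted by start: Rohan, Sana, Dmitri, Ravi, Yusuf, Mei.
Sana starts after Rohan ends; Rohan is clear from here.
Dmitri starts before Sana ends → Sana and Dmitri overlap.
Ravi starts after Sana ends; Sana is clear from here.
Ravi starts after Dmitri ends; Dmitri is clear from here.
Yusuf starts after Ravi ends; Ravi is clear from here.
Mei starts after Yusuf ends.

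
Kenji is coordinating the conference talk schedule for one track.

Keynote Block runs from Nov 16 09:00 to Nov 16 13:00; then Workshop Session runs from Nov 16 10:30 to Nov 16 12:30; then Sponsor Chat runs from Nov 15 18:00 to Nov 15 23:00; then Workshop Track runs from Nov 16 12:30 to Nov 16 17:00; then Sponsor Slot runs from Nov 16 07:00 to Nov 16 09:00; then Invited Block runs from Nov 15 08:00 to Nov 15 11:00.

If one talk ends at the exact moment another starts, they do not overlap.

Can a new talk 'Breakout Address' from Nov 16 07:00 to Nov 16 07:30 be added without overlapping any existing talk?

No — it overlaps Sponsor Slot

Invited Block: ends Nov 15 11:00 at or before Breakout Address starts Nov 16 07:00 → clear.
Sponsor Chat: ends Nov 15 23:00 at or before Breakout Address starts Nov 16 07:00 → clear.
Sponsor Slot: starts Nov 16 07:00 before Breakout Address ends Nov 16 07:30, and ends Nov 16 09:00 after Breakout Address starts Nov 16 07:00 → overlap.
Keynote Block: starts Nov 16 09:00 at or after Breakout Address ends Nov 16 07:30 → clear.
Workshop Session: starts Nov 16 10:30 at or after Breakout Address ends Nov 16 07:30 → clear.
Workshop Track: starts Nov 16 12:30 at or after Breakout Address ends Nov 16 07:30 → clear.
Breakout Address overlaps Sponsor Slot.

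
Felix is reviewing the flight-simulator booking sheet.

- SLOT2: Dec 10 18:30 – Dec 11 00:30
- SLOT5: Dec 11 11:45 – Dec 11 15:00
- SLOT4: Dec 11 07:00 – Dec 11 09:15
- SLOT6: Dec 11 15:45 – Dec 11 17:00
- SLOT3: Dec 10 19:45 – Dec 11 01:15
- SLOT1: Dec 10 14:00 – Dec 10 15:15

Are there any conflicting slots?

Yes

Sorted by start: SLOT1, SLOT2, SLOT3, SLOT4, SLOT5, SLOT6.
SLOT2 starts after SLOT1 ends, so SLOT1 has no further overlaps.
SLOT3 starts before SLOT2 ends → SLOT2 and SLOT3 overlap.
That's a conflict, so the schedule is not conflict-free.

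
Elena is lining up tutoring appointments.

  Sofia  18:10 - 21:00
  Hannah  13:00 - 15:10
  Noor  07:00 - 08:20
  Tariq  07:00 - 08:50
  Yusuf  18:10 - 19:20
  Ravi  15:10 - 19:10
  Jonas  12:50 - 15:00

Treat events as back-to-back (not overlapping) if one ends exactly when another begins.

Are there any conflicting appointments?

Sorted by start: Noor, Tariq, Jonas, Hannah, Ravi, Yusuf, Sofia.
Tariq starts before Noor ends → Noor and Tariq overlap.
That's a conflict, so the schedule is not conflict-free.

Yes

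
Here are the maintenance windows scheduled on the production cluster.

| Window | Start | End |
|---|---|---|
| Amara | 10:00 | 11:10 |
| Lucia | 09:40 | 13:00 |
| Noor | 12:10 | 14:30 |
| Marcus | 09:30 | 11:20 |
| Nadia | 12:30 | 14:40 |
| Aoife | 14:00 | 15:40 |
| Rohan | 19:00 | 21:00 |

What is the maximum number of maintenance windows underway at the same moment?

3

Sweep the timeline, counting +1 at each start and −1 at each end (ends before starts at a tie):
09:30 start Marcus → 1
09:40 start Lucia → 2
10:00 start Amara → 3
11:10 end Amara → 2
11:20 end Marcus → 1
12:10 start Noor → 2
12:30 start Nadia → 3
13:00 end Lucia → 2
14:00 start Aoife → 3
14:30 end Noor → 2
14:40 end Nadia → 1
15:40 end Aoife → 0
19:00 start Rohan → 1
21:00 end Rohan → 0
Peak is 3, at 10:00 (Amara, Lucia, Marcus).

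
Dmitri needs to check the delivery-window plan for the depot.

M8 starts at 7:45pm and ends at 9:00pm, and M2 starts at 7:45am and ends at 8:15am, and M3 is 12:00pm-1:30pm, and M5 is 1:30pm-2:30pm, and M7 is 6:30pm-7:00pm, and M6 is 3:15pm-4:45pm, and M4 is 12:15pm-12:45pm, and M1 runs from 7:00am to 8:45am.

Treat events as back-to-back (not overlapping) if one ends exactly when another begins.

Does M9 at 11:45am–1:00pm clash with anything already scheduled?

Yes — it overlaps M3, M4

M1: ends 8:45am at or before M9 starts 11:45am → clear.
M2: ends 8:15am at or before M9 starts 11:45am → clear.
M3: starts 12:00pm before M9 ends 1:00pm, and ends 1:30pm after M9 starts 11:45am → overlap.
M4: starts 12:15pm before M9 ends 1:00pm, and ends 12:45pm after M9 starts 11:45am → overlap.
M5: starts 1:30pm at or after M9 ends 1:00pm → clear.
M6: starts 3:15pm at or after M9 ends 1:00pm → clear.
M7: starts 6:30pm at or after M9 ends 1:00pm → clear.
M8: starts 7:45pm at or after M9 ends 1:00pm → clear.
M9 overlaps M3, M4.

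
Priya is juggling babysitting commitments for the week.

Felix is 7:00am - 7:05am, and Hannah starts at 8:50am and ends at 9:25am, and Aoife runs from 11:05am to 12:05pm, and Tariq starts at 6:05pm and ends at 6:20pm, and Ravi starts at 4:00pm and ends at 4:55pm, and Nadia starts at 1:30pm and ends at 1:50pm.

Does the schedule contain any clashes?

No

Two intervals overlap when each starts before the other ends.
Sorted by start: Felix, Hannah, Aoife, Nadia, Ravi, Tariq.
Hannah starts after Felix ends, so nothing later overlaps Felix either.
Aoife starts after Hannah ends, so nothing later overlaps Hannah either.
Nadia starts after Aoife ends, so nothing later overlaps Aoife either.
Ravi starts after Nadia ends, so nothing later overlaps Nadia either.
Tariq starts after Ravi ends.
Every pair is clear; the schedule has no overlaps.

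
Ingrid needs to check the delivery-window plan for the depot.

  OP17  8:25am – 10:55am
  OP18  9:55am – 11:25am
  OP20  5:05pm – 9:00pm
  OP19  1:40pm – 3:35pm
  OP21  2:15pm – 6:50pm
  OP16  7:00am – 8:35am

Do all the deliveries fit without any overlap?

Sorted by start: OP16, OP17, OP18, OP19, OP21, OP20.
OP17 starts before OP16 ends → OP16 and OP17 overlap.
That's a conflict, so the schedule is not conflict-free.

No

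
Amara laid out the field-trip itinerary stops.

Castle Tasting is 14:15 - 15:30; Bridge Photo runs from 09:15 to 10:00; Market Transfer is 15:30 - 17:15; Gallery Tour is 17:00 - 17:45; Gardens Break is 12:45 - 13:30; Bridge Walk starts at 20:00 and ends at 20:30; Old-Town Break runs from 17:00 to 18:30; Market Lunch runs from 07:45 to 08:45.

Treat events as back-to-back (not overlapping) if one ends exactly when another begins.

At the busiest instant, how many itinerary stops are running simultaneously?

Walk through starts and ends in time order (an end at T is processed before a start at T):
07:45 start Market Lunch → 1
08:45 end Market Lunch → 0
09:15 start Bridge Photo → 1
10:00 end Bridge Photo → 0
12:45 start Gardens Break → 1
13:30 end Gardens Break → 0
14:15 start Castle Tasting → 1
15:30 end Castle Tasting → 0
15:30 start Market Transfer → 1
17:00 start Gallery Tour → 2
17:00 start Old-Town Break → 3
17:15 end Market Transfer → 2
17:45 end Gallery Tour → 1
18:30 end Old-Town Break → 0
20:00 start Bridge Walk → 1
20:30 end Bridge Walk → 0
Peak is 3, at 17:00 (Gallery Tour, Market Transfer, Old-Town Break).

3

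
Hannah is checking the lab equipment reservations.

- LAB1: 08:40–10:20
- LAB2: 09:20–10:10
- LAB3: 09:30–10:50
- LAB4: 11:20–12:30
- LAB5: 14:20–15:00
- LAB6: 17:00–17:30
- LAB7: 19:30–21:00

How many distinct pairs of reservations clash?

Sorted by start: LAB1, LAB2, LAB3, LAB4, LAB5, LAB6, LAB7.
LAB2 starts before LAB1 ends → LAB1 and LAB2 overlap.
LAB3 starts before LAB1 ends → LAB1 and LAB3 overlap.
LAB4 starts after LAB1 ends, so nothing later overlaps LAB1 either.
LAB3 starts before LAB2 ends → LAB2 and LAB3 overlap.
LAB4 starts after LAB2 ends, so nothing later overlaps LAB2 either.
LAB4 starts after LAB3 ends, so nothing later overlaps LAB3 either.
LAB5 starts after LAB4 ends, so nothing later overlaps LAB4 either.
LAB6 starts after LAB5 ends, so nothing later overlaps LAB5 either.
LAB7 starts after LAB6 ends.
Overlapping pairs: LAB1 & LAB2, LAB1 & LAB3, LAB2 & LAB3 — 3 in total.

3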